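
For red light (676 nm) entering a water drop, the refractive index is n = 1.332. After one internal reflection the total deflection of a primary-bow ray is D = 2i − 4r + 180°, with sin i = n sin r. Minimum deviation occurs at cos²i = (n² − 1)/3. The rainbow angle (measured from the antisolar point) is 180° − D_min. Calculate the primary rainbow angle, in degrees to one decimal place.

cos²i = (1.77422 − 1)/3 = 0.25807; i = arccos(0.50801) = 59.469°.
sin r = sin 59.469°/1.332 = 0.64666; r = 40.290°.
D_min = 2·59.469° − 4·40.290° + 180° = 137.776°.
Rainbow angle = 180° − D_min = 42.224°.

42.2°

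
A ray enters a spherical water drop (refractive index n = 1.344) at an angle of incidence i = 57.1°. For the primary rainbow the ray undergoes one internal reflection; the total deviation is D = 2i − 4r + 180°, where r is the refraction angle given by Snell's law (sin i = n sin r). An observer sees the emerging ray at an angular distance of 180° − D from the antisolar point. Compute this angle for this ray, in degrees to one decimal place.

40.4°

sin r = sin 57.1° / 1.344 = 0.8396/1.344 = 0.6247; r = 38.66°.
D = 2·57.1° − 4·38.66° + 180° = 114.20° − 154.65° + 180° = 139.55°.
Angle from antisolar point = 180° − D = 40.45°.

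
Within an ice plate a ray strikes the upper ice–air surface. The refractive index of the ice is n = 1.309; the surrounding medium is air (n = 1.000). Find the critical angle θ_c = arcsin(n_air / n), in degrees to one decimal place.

49.8°

sin θ_c = n_air / n = 1.000 / 1.309 = 0.7639.
θ_c = arcsin(0.7639) = 49.81°.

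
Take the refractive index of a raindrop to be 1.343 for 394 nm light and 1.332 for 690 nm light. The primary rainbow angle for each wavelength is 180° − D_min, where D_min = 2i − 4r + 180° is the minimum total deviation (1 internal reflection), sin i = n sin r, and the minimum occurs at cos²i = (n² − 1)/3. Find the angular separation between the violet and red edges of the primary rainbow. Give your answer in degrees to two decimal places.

1.58°

At 394 nm (n = 1.343): cos²i = 0.26788 → i = 58.830°, r = 39.577°, D_min = 139.354°, rainbow angle = 40.646°.
At 690 nm (n = 1.332): cos²i = 0.25807 → i = 59.469°, r = 40.290°, D_min = 137.776°, rainbow angle = 42.224°.
Angular width = |40.646° − 42.224°| = 1.578°.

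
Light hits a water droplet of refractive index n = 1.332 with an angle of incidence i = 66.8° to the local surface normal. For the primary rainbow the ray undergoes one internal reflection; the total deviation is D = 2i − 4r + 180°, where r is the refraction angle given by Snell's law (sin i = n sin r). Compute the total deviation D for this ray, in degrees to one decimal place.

sin r = sin 66.8° / 1.332 = 0.9191/1.332 = 0.6900; r = 43.63°.
D = 2·66.8° − 4·43.63° + 180° = 133.60° − 174.53° + 180° = 139.07°.

139.1°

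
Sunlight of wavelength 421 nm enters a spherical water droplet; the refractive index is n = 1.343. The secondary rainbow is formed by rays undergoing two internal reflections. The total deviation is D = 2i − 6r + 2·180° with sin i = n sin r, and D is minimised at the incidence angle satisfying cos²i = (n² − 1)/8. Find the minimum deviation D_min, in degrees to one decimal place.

233.5°

cos²i = (1.80365 − 1)/8 = 0.10046; i = arccos(0.31695) = 71.522°.
sin r = sin 71.522°/1.343 = 0.70621; r = 44.928°.
D_min = 2·71.522° − 6·44.928° + 360° = 233.478°.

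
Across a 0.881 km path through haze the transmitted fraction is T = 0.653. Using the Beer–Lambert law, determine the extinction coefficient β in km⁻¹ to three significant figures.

0.484 km⁻¹

Beer–Lambert: T = exp(−βL) ⇒ β = −ln(T)/L = −ln(0.653)/0.881 = 0.4262/0.881 = 0.4837 km⁻¹.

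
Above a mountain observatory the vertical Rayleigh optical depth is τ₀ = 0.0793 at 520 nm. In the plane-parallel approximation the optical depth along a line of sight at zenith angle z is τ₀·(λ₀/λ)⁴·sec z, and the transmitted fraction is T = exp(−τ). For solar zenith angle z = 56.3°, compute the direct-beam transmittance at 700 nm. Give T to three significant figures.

sec 56.3° = 1.8023.
τ = 0.0793 × (520/700)⁴ × 1.8023 = 0.0793 × 0.3045 × 1.8023 = 0.0435.
T = exp(−0.0435) = 0.9574.

0.957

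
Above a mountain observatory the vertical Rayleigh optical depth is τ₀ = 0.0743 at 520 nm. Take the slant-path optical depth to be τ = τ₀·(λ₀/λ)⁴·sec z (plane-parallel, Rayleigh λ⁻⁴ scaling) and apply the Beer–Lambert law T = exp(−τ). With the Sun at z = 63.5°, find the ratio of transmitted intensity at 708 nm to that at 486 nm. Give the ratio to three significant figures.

Airmass: sec 63.5° = 2.2412.
τ(708 nm) = 0.0743 × (520/708)⁴ × 2.2412 = 0.0743 × 0.2910 × 2.2412 = 0.0485.
τ(486 nm) = 0.0743 × (520/486)⁴ × 2.2412 = 0.0743 × 1.3106 × 2.2412 = 0.2182.
T(708)/T(486) = exp(τ_B − τ_A) = exp(0.1698) = 1.1850.

1.19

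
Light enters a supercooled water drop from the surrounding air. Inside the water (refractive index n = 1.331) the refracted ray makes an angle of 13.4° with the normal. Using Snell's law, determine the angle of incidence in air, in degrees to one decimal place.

Snell: sin θ_i = n · sin θ_r = 1.331 × sin 13.4° = 1.331 × 0.2317 = 0.3085.
θ_i = arcsin(0.3085) = 17.97°.

18.0°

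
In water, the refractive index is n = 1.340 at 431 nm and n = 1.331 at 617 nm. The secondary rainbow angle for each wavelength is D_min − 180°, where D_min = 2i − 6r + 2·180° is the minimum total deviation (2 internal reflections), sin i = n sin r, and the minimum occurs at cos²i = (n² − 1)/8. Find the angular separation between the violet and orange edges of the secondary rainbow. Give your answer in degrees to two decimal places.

2.34°

At 431 nm (n = 1.340): cos²i = 0.09945 → i = 71.618°, r = 45.088°, D_min = 232.709°, rainbow angle = 52.709°.
At 617 nm (n = 1.331): cos²i = 0.09645 → i = 71.907°, r = 45.575°, D_min = 230.365°, rainbow angle = 50.365°.
Angular width = |52.709° − 50.365°| = 2.344°.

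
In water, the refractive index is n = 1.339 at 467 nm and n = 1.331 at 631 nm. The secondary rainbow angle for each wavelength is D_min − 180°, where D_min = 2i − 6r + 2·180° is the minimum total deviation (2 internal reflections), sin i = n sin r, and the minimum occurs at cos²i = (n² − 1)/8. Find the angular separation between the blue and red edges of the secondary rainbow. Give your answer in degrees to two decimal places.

At 467 nm (n = 1.339): cos²i = 0.09912 → i = 71.650°, r = 45.141°, D_min = 232.451°, rainbow angle = 52.451°.
At 631 nm (n = 1.331): cos²i = 0.09645 → i = 71.907°, r = 45.575°, D_min = 230.365°, rainbow angle = 50.365°.
Angular width = |52.451° − 50.365°| = 2.086°.

2.09°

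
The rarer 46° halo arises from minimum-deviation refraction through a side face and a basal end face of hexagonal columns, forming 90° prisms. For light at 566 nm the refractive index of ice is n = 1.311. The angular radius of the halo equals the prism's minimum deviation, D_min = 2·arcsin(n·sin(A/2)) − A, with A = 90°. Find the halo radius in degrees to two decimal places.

n·sin(A/2) = 1.311 × sin 45° = 1.311 × 0.7071 = 0.9270.
D_min = 2·arcsin(0.9270) − 90° = 2 × 67.974° − 90° = 45.949°.

45.95°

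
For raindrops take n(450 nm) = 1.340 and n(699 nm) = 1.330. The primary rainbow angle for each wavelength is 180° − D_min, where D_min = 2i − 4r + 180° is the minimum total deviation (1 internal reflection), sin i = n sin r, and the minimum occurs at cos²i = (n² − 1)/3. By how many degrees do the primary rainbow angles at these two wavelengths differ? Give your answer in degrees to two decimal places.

1.45°

At 450 nm (n = 1.340): cos²i = 0.26520 → i = 59.004°, r = 39.770°, D_min = 138.929°, rainbow angle = 41.071°.
At 699 nm (n = 1.330): cos²i = 0.25630 → i = 59.585°, r = 40.422°, D_min = 137.484°, rainbow angle = 42.516°.
Angular width = |41.071° − 42.516°| = 1.445°.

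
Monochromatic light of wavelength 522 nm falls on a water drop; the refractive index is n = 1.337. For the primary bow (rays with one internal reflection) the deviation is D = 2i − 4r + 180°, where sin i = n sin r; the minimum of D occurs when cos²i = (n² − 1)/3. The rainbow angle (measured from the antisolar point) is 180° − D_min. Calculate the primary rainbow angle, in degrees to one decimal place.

41.5°

cos²i = (1.78757 − 1)/3 = 0.26252; i = arccos(0.51237) = 59.178°.
sin r = sin 59.178°/1.337 = 0.64231; r = 39.964°.
D_min = 2·59.178° − 4·39.964° + 180° = 138.500°.
Rainbow angle = 180° − D_min = 41.500°.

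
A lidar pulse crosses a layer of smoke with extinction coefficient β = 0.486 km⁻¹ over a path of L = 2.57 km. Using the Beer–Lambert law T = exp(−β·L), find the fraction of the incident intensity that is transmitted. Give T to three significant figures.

τ = β·L = 0.486 × 2.57 = 1.2490.
T = exp(−1.2490) = 0.2868.

0.287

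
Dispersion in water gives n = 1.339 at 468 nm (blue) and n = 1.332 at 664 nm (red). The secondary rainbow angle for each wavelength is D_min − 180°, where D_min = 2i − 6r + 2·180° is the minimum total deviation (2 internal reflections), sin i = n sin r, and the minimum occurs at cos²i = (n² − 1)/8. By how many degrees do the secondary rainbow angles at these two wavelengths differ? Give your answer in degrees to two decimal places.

1.82°

At 468 nm (n = 1.339): cos²i = 0.09912 → i = 71.650°, r = 45.141°, D_min = 232.451°, rainbow angle = 52.451°.
At 664 nm (n = 1.332): cos²i = 0.09678 → i = 71.875°, r = 45.520°, D_min = 230.628°, rainbow angle = 50.628°.
Angular width = |52.451° − 50.628°| = 1.823°.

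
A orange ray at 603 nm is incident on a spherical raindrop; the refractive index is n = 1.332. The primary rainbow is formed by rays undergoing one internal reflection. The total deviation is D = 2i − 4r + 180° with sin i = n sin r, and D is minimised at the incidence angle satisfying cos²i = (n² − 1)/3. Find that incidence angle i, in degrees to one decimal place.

cos²i = (1.332² − 1)/3 = (1.77422 − 1)/3 = 0.25807.
cos i = 0.50801, so i = 59.469°.

59.5°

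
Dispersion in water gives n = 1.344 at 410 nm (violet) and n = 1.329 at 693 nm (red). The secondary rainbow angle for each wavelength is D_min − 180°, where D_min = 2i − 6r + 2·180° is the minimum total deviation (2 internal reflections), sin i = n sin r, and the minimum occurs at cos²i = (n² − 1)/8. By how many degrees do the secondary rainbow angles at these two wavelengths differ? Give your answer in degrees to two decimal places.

3.90°

At 410 nm (n = 1.344): cos²i = 0.10079 → i = 71.490°, r = 44.874°, D_min = 233.733°, rainbow angle = 53.733°.
At 693 nm (n = 1.329): cos²i = 0.09578 → i = 71.972°, r = 45.685°, D_min = 229.837°, rainbow angle = 49.837°.
Angular width = |53.733° − 49.837°| = 3.896°.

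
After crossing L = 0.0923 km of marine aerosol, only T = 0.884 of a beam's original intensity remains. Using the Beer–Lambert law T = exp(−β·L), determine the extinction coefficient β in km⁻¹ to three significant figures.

1.34 km⁻¹

Beer–Lambert: T = exp(−βL) ⇒ β = −ln(T)/L = −ln(0.884)/0.0923 = 0.1233/0.0923 = 1.336 km⁻¹.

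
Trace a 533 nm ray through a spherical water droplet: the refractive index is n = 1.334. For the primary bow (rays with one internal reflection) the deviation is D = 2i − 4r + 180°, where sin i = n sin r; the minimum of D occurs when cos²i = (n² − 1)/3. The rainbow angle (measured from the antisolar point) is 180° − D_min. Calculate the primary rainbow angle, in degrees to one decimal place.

41.9°

cos²i = (1.77956 − 1)/3 = 0.25985; i = arccos(0.50976) = 59.352°.
sin r = sin 59.352°/1.334 = 0.64492; r = 40.159°.
D_min = 2·59.352° − 4·40.159° + 180° = 138.067°.
Rainbow angle = 180° − D_min = 41.933°.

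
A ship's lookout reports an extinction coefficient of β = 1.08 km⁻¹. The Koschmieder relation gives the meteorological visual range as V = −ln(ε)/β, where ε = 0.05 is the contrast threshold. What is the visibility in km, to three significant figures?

V = −ln(0.05) / 1.08 = 2.996 / 1.08 = 2.7738 km.

2.77 km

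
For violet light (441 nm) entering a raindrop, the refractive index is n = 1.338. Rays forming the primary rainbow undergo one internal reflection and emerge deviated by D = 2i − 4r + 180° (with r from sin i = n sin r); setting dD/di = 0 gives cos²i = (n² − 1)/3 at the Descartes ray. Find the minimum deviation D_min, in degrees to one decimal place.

138.6°

cos²i = (1.79024 − 1)/3 = 0.26341; i = arccos(0.51324) = 59.120°.
sin r = sin 59.120°/1.338 = 0.64144; r = 39.899°.
D_min = 2·59.120° − 4·39.899° + 180° = 138.643°.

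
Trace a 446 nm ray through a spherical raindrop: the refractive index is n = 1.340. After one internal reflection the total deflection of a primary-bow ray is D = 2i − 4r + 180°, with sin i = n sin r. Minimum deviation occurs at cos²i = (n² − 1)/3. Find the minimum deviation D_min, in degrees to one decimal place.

cos²i = (1.79560 − 1)/3 = 0.26520; i = arccos(0.51498) = 59.004°.
sin r = sin 59.004°/1.340 = 0.63971; r = 39.770°.
D_min = 2·59.004° − 4·39.770° + 180° = 138.929°.

138.9°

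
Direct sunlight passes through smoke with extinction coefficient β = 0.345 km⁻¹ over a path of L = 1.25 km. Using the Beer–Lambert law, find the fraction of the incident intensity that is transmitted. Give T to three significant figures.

0.650

τ = β·L = 0.345 × 1.25 = 0.4312.
T = exp(−0.4312) = 0.6497.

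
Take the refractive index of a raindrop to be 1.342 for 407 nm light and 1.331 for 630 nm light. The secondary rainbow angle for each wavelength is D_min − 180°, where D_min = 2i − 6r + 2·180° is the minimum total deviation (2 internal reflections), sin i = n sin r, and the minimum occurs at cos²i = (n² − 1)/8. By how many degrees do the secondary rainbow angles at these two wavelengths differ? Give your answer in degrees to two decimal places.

At 407 nm (n = 1.342): cos²i = 0.10012 → i = 71.554°, r = 44.981°, D_min = 233.222°, rainbow angle = 53.222°.
At 630 nm (n = 1.331): cos²i = 0.09645 → i = 71.907°, r = 45.575°, D_min = 230.365°, rainbow angle = 50.365°.
Angular width = |53.222° − 50.365°| = 2.857°.

2.86°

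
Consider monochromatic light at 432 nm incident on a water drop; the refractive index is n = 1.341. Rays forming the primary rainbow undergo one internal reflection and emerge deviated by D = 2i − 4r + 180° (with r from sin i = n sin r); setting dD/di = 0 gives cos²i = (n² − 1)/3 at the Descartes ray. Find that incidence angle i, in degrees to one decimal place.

58.9°

cos²i = (1.341² − 1)/3 = (1.79828 − 1)/3 = 0.26609.
cos i = 0.51584, so i = 58.946°.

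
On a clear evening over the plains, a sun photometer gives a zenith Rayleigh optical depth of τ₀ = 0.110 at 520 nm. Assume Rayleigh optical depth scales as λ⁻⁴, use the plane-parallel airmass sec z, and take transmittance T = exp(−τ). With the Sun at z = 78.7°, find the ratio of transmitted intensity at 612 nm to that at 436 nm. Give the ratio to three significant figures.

2.32

Airmass: sec 78.7° = 5.1034.
τ(612 nm) = 0.110 × (520/612)⁴ × 5.1034 = 0.110 × 0.5212 × 5.1034 = 0.2926.
τ(436 nm) = 0.110 × (520/436)⁴ × 5.1034 = 0.110 × 2.0233 × 5.1034 = 1.1359.
T(612)/T(436) = exp(τ_B − τ_A) = exp(0.8433) = 2.3239.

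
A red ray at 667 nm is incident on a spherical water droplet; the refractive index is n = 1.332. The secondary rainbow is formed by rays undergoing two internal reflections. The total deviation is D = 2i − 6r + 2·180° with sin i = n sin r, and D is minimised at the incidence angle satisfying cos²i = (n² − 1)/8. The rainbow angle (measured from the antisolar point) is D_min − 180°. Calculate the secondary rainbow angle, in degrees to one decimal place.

50.6°

cos²i = (1.77422 − 1)/8 = 0.09678; i = arccos(0.31109) = 71.875°.
sin r = sin 71.875°/1.332 = 0.71350; r = 45.520°.
D_min = 2·71.875° − 6·45.520° + 360° = 230.628°.
Rainbow angle = D_min − 180° = 50.628°.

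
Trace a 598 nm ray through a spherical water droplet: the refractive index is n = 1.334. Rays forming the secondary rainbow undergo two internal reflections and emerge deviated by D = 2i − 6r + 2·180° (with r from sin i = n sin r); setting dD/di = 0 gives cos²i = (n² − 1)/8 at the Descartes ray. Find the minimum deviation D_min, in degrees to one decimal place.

231.2°

cos²i = (1.77956 − 1)/8 = 0.09744; i = arccos(0.31216) = 71.810°.
sin r = sin 71.810°/1.334 = 0.71217; r = 45.411°.
D_min = 2·71.810° − 6·45.411° + 360° = 231.153°.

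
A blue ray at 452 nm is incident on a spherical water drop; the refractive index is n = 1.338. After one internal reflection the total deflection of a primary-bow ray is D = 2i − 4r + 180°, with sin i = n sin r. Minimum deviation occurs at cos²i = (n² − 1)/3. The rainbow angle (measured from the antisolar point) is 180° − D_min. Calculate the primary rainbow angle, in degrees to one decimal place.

41.4°

cos²i = (1.79024 − 1)/3 = 0.26341; i = arccos(0.51324) = 59.120°.
sin r = sin 59.120°/1.338 = 0.64144; r = 39.899°.
D_min = 2·59.120° − 4·39.899° + 180° = 138.643°.
Rainbow angle = 180° − D_min = 41.357°.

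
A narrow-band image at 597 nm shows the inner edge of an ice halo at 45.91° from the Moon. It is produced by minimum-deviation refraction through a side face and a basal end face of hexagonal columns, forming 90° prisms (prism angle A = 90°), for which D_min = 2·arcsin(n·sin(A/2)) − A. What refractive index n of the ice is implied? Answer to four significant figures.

Rearranging: n = sin((D_min + A)/2) / sin(A/2).
(D_min + A)/2 = (45.91° + 90°)/2 = 67.955°.
n = sin 67.955° / sin 45° = 0.9269 / 0.7071 = 1.3108.

1.311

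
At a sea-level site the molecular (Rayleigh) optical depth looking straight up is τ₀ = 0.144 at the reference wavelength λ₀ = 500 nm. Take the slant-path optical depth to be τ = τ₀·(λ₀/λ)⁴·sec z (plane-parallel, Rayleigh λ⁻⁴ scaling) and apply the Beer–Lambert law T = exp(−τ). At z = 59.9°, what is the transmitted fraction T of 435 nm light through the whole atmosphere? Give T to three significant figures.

sec 59.9° = 1.9940.
τ = 0.144 × (500/435)⁴ × 1.9940 = 0.144 × 1.7455 × 1.9940 = 0.5012.
T = exp(−0.5012) = 0.6058.

0.606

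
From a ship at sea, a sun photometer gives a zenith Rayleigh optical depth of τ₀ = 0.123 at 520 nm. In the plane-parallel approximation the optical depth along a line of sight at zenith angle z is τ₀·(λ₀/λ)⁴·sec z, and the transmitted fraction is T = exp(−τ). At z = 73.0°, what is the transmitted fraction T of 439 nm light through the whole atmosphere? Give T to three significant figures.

0.437

sec 73.0° = 3.4203.
τ = 0.123 × (520/439)⁴ × 3.4203 = 0.123 × 1.9686 × 3.4203 = 0.8282.
T = exp(−0.8282) = 0.4368.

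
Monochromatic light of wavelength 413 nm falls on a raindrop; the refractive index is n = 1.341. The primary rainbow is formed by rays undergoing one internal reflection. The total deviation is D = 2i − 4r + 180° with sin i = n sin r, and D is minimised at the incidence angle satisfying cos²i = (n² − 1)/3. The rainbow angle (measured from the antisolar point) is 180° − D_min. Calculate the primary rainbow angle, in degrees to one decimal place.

cos²i = (1.79828 − 1)/3 = 0.26609; i = arccos(0.51584) = 58.946°.
sin r = sin 58.946°/1.341 = 0.63884; r = 39.705°.
D_min = 2·58.946° − 4·39.705° + 180° = 139.071°.
Rainbow angle = 180° − D_min = 40.929°.

40.9°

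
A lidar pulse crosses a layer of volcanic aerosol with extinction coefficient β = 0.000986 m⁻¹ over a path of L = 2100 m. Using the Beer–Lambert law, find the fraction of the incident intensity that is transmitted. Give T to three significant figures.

τ = β·L = 0.000986 × 2100 = 2.0706.
T = exp(−2.0706) = 0.1261.

0.126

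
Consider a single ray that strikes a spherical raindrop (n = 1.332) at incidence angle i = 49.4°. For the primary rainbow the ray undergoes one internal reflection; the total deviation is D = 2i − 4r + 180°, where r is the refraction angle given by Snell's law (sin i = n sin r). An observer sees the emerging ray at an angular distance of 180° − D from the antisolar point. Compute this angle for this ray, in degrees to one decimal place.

40.2°

sin r = sin 49.4° / 1.332 = 0.7593/1.332 = 0.5700; r = 34.75°.
D = 2·49.4° − 4·34.75° + 180° = 98.80° − 139.01° + 180° = 139.79°.
Angle from antisolar point = 180° − D = 40.21°.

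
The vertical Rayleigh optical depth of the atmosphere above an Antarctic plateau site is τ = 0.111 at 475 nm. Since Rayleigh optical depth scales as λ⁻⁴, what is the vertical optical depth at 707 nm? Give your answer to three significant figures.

τ(707 nm) = τ(475 nm) × (475/707)⁴ = 0.111 × (0.6719)⁴ = 0.111 × 0.2037 = 0.0226.

0.0226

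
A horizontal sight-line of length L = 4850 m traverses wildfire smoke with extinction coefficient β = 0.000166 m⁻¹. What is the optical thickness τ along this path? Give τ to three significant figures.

τ = β·L = 0.000166 × 4850 = 0.8051.

0.805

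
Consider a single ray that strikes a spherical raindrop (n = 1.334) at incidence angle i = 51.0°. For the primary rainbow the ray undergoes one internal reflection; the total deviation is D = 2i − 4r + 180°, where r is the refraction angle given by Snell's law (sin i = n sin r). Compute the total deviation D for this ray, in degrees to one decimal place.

139.5°

sin r = sin 51.0° / 1.334 = 0.7771/1.334 = 0.5826; r = 35.63°.
D = 2·51.0° − 4·35.63° + 180° = 102.00° − 142.53° + 180° = 139.47°.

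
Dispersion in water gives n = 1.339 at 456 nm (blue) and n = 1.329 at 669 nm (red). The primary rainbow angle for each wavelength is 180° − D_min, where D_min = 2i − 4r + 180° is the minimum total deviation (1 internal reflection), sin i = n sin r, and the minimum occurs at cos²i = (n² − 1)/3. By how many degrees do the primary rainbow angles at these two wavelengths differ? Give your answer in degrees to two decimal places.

1.45°

At 456 nm (n = 1.339): cos²i = 0.26431 → i = 59.062°, r = 39.834°, D_min = 138.786°, rainbow angle = 41.214°.
At 669 nm (n = 1.329): cos²i = 0.25541 → i = 59.643°, r = 40.487°, D_min = 137.337°, rainbow angle = 42.663°.
Angular width = |41.214° − 42.663°| = 1.450°.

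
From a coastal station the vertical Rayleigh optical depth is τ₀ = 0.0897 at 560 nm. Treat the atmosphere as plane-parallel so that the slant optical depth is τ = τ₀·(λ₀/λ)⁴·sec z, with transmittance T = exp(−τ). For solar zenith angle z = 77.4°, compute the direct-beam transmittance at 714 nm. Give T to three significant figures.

sec 77.4° = 4.5841.
τ = 0.0897 × (560/714)⁴ × 4.5841 = 0.0897 × 0.3784 × 4.5841 = 0.1556.
T = exp(−0.1556) = 0.8559.

0.856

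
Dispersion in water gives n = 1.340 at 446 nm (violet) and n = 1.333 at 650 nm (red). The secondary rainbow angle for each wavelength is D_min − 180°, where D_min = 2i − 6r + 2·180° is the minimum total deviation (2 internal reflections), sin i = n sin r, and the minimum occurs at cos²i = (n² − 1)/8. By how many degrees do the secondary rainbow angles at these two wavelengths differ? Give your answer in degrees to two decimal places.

At 446 nm (n = 1.340): cos²i = 0.09945 → i = 71.618°, r = 45.088°, D_min = 232.709°, rainbow angle = 52.709°.
At 650 nm (n = 1.333): cos²i = 0.09711 → i = 71.843°, r = 45.466°, D_min = 230.891°, rainbow angle = 50.891°.
Angular width = |52.709° − 50.891°| = 1.818°.

1.82°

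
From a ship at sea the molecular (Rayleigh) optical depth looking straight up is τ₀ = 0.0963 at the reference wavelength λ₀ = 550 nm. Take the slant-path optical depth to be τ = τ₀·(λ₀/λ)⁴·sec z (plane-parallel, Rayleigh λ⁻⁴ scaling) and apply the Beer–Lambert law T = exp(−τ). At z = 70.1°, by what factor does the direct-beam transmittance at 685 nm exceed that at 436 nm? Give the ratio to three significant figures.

1.82

Airmass: sec 70.1° = 2.9379.
τ(685 nm) = 0.0963 × (550/685)⁴ × 2.9379 = 0.0963 × 0.4156 × 2.9379 = 0.1176.
τ(436 nm) = 0.0963 × (550/436)⁴ × 2.9379 = 0.0963 × 2.5322 × 2.9379 = 0.7164.
T(685)/T(436) = exp(τ_B − τ_A) = exp(0.5988) = 1.8200.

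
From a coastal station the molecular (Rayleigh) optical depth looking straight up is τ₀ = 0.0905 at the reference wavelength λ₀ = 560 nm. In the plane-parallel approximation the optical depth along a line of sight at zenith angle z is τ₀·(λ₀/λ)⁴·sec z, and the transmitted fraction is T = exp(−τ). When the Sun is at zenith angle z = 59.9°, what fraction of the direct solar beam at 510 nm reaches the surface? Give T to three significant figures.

sec 59.9° = 1.9940.
τ = 0.0905 × (560/510)⁴ × 1.9940 = 0.0905 × 1.4537 × 1.9940 = 0.2623.
T = exp(−0.2623) = 0.7693.

0.769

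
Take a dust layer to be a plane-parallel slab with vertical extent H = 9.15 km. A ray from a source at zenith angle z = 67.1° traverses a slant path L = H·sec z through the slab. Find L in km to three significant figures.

23.5 km

sec z = 1/cos 67.1° = 2.5699.
L = 9.15 × 2.5699 = 23.514 km.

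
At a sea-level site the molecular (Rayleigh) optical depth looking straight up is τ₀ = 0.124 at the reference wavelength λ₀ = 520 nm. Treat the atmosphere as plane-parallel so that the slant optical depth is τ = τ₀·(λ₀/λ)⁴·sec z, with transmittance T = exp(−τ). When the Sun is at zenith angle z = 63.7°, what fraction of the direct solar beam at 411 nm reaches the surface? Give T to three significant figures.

sec 63.7° = 2.2570.
τ = 0.124 × (520/411)⁴ × 2.2570 = 0.124 × 2.5624 × 2.2570 = 0.7171.
T = exp(−0.7171) = 0.4882.

0.488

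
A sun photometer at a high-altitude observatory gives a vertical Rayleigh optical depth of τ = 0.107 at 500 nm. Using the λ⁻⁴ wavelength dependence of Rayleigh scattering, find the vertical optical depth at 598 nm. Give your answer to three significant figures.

τ(598 nm) = τ(500 nm) × (500/598)⁴ = 0.107 × (0.8361)⁴ = 0.107 × 0.4887 = 0.0523.

0.0523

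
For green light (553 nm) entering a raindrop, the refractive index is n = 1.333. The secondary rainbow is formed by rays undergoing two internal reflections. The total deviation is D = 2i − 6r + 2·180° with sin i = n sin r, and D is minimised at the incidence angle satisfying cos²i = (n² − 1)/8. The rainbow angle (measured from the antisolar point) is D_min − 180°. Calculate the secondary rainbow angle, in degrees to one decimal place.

50.9°

cos²i = (1.77689 − 1)/8 = 0.09711; i = arccos(0.31163) = 71.843°.
sin r = sin 71.843°/1.333 = 0.71283; r = 45.466°.
D_min = 2·71.843° − 6·45.466° + 360° = 230.891°.
Rainbow angle = D_min − 180° = 50.891°.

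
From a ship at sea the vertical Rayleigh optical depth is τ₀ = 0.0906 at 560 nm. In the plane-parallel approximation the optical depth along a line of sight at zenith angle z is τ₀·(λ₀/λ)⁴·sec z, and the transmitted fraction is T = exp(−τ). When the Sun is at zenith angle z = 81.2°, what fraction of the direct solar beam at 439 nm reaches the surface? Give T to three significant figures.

sec 81.2° = 6.5366.
τ = 0.0906 × (560/439)⁴ × 6.5366 = 0.0906 × 2.6479 × 6.5366 = 1.5681.
T = exp(−1.5681) = 0.2084.

0.208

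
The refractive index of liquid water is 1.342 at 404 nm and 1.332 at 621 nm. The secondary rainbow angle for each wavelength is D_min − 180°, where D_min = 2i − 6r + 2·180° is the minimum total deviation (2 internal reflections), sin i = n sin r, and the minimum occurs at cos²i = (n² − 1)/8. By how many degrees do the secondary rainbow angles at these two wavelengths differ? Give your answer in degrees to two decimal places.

At 404 nm (n = 1.342): cos²i = 0.10012 → i = 71.554°, r = 44.981°, D_min = 233.222°, rainbow angle = 53.222°.
At 621 nm (n = 1.332): cos²i = 0.09678 → i = 71.875°, r = 45.520°, D_min = 230.628°, rainbow angle = 50.628°.
Angular width = |53.222° − 50.628°| = 2.594°.

2.59°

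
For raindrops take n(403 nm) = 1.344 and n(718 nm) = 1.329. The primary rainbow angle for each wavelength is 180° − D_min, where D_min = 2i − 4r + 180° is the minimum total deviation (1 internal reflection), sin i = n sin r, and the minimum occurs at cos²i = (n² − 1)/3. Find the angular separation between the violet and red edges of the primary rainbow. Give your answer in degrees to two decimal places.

At 403 nm (n = 1.344): cos²i = 0.26878 → i = 58.772°, r = 39.512°, D_min = 139.495°, rainbow angle = 40.505°.
At 718 nm (n = 1.329): cos²i = 0.25541 → i = 59.643°, r = 40.487°, D_min = 137.337°, rainbow angle = 42.663°.
Angular width = |40.505° − 42.663°| = 2.158°.

2.16°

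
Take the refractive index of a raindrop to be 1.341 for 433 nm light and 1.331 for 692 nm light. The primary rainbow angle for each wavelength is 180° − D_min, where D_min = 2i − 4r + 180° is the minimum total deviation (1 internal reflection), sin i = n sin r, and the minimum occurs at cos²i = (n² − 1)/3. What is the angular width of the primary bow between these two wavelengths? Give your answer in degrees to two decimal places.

1.44°

At 433 nm (n = 1.341): cos²i = 0.26609 → i = 58.946°, r = 39.705°, D_min = 139.071°, rainbow angle = 40.929°.
At 692 nm (n = 1.331): cos²i = 0.25719 → i = 59.527°, r = 40.356°, D_min = 137.630°, rainbow angle = 42.370°.
Angular width = |40.929° − 42.370°| = 1.441°.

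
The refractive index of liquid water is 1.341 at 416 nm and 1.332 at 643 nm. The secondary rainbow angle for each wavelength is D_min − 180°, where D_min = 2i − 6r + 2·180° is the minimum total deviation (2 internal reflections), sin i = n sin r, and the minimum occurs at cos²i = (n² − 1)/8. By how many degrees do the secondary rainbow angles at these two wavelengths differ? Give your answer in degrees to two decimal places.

At 416 nm (n = 1.341): cos²i = 0.09979 → i = 71.586°, r = 45.034°, D_min = 232.966°, rainbow angle = 52.966°.
At 643 nm (n = 1.332): cos²i = 0.09678 → i = 71.875°, r = 45.520°, D_min = 230.628°, rainbow angle = 50.628°.
Angular width = |52.966° − 50.628°| = 2.337°.

2.34°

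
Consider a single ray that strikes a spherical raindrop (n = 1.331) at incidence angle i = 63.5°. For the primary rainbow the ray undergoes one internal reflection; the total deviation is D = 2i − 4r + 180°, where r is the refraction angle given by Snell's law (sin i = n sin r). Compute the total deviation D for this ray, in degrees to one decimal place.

sin r = sin 63.5° / 1.331 = 0.8949/1.331 = 0.6724; r = 42.25°.
D = 2·63.5° − 4·42.25° + 180° = 127.00° − 169.00° + 180° = 138.00°.

138.0°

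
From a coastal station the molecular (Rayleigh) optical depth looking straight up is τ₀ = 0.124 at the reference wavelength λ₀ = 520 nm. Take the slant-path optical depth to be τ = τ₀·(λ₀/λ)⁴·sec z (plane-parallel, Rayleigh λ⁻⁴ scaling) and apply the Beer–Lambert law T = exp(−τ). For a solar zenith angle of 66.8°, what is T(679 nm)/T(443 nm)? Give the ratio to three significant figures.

1.63

Airmass: sec 66.8° = 2.5384.
τ(679 nm) = 0.124 × (520/679)⁴ × 2.5384 = 0.124 × 0.3440 × 2.5384 = 0.1083.
τ(443 nm) = 0.124 × (520/443)⁴ × 2.5384 = 0.124 × 1.8984 × 2.5384 = 0.5976.
T(679)/T(443) = exp(τ_B − τ_A) = exp(0.4893) = 1.6312.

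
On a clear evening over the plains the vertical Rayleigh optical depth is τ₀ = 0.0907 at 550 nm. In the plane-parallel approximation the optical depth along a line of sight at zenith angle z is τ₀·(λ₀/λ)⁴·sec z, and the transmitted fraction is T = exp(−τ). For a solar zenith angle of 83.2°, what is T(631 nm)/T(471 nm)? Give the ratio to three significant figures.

2.67

Airmass: sec 83.2° = 8.4457.
τ(631 nm) = 0.0907 × (550/631)⁴ × 8.4457 = 0.0907 × 0.5772 × 8.4457 = 0.4422.
τ(471 nm) = 0.0907 × (550/471)⁴ × 8.4457 = 0.0907 × 1.8594 × 8.4457 = 1.4243.
T(631)/T(471) = exp(τ_B − τ_A) = exp(0.9822) = 2.6702.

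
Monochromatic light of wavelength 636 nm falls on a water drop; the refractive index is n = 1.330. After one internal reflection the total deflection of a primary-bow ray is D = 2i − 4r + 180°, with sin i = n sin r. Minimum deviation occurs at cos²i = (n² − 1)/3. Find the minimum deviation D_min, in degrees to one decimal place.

cos²i = (1.76890 − 1)/3 = 0.25630; i = arccos(0.50626) = 59.585°.
sin r = sin 59.585°/1.330 = 0.64841; r = 40.422°.
D_min = 2·59.585° − 4·40.422° + 180° = 137.484°.

137.5°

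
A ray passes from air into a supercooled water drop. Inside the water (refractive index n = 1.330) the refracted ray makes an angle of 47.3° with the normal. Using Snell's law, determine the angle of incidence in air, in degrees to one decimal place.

77.8°

Snell: sin θ_i = n · sin θ_r = 1.330 × sin 47.3° = 1.330 × 0.7349 = 0.9774.
θ_i = arcsin(0.9774) = 77.81°.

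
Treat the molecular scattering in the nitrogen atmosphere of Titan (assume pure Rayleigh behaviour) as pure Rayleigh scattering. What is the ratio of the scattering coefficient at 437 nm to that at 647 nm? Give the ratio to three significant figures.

Rayleigh scattering ∝ λ⁻⁴, so the ratio of coefficients is the inverse fourth power of the wavelength ratio.
σ(437)/σ(647) = (647/437)⁴ = (1.4805)⁴ = 4.805.

4.80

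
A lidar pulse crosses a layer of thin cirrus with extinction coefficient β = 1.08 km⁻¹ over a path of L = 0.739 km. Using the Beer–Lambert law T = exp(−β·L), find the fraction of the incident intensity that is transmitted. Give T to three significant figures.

0.450

τ = β·L = 1.08 × 0.739 = 0.7981.
T = exp(−0.7981) = 0.4502.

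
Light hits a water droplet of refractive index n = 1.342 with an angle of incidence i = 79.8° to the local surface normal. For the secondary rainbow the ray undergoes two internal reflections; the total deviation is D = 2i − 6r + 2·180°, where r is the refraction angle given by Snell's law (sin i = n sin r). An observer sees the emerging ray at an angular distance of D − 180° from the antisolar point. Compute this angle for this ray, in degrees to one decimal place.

56.6°

sin r = sin 79.8° / 1.342 = 0.9842/1.342 = 0.7334; r = 47.17°.
D = 2·79.8° − 6·47.17° + 2·180° = 159.60° − 283.02° + 360° = 236.58°.
Angle from antisolar point = D − 180° = 56.58°.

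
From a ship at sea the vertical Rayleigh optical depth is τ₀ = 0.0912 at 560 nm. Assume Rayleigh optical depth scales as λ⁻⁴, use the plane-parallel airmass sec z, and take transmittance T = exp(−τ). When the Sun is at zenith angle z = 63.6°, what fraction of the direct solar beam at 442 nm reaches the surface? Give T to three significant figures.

0.589

sec 63.6° = 2.2490.
τ = 0.0912 × (560/442)⁴ × 2.2490 = 0.0912 × 2.5767 × 2.2490 = 0.5285.
T = exp(−0.5285) = 0.5895.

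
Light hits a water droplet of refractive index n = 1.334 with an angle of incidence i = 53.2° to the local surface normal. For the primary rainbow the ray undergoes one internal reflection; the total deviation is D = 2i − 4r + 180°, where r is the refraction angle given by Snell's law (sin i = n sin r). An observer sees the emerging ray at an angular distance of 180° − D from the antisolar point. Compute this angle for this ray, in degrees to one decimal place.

sin r = sin 53.2° / 1.334 = 0.8007/1.334 = 0.6002; r = 36.89°.
D = 2·53.2° − 4·36.89° + 180° = 106.40° − 147.55° + 180° = 138.85°.
Angle from antisolar point = 180° − D = 41.15°.

41.2°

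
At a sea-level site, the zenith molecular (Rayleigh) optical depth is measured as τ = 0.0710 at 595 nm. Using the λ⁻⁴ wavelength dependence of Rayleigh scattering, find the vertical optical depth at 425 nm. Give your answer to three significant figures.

0.273

τ(425 nm) = τ(595 nm) × (595/425)⁴ = 0.0710 × (1.4000)⁴ = 0.0710 × 3.8416 = 0.2728.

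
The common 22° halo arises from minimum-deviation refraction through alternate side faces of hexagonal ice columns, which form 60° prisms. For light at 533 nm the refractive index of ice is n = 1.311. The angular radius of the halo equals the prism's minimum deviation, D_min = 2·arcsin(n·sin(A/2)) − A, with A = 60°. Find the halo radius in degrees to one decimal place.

21.9°

n·sin(A/2) = 1.311 × sin 30° = 1.311 × 0.5000 = 0.6555.
D_min = 2·arcsin(0.6555) − 60° = 2 × 40.958° − 60° = 21.915°.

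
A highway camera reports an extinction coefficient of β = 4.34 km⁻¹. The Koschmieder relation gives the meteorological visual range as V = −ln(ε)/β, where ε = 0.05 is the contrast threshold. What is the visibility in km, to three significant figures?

V = −ln(0.05) / 4.34 = 2.996 / 4.34 = 0.6903 km.

0.690 km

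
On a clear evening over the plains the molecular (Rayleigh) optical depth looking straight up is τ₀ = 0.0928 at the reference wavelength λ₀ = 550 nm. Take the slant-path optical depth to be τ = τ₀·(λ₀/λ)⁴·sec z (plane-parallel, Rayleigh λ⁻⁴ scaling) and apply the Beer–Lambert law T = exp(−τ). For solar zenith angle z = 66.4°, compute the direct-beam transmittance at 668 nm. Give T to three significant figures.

sec 66.4° = 2.4978.
τ = 0.0928 × (550/668)⁴ × 2.4978 = 0.0928 × 0.4596 × 2.4978 = 0.1065.
T = exp(−0.1065) = 0.8990.

0.899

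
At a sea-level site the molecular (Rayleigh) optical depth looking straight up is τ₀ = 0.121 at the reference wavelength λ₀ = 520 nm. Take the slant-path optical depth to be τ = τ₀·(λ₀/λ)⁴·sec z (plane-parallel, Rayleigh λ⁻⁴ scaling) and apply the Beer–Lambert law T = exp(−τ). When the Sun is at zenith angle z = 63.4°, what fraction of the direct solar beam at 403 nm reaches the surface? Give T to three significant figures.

sec 63.4° = 2.2333.
τ = 0.121 × (520/403)⁴ × 2.2333 = 0.121 × 2.7720 × 2.2333 = 0.7491.
T = exp(−0.7491) = 0.4728.

0.473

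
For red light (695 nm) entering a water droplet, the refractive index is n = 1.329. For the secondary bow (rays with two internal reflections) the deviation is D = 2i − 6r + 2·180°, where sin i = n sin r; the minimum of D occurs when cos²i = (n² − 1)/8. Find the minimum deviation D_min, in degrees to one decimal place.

cos²i = (1.76624 − 1)/8 = 0.09578; i = arccos(0.30948) = 71.972°.
sin r = sin 71.972°/1.329 = 0.71550; r = 45.685°.
D_min = 2·71.972° − 6·45.685° + 360° = 229.837°.

229.8°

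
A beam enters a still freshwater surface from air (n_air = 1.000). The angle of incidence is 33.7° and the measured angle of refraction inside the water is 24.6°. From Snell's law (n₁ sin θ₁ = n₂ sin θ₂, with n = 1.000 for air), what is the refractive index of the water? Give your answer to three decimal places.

n = sin θ_i / sin θ_r = sin 33.7° / sin 24.6° = 0.5548 / 0.4163 = 1.3329.

1.333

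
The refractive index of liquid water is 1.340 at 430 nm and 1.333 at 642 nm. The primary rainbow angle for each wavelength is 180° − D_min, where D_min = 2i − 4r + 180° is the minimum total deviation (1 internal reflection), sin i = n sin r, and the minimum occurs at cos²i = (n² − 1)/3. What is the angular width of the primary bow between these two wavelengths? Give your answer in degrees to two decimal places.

1.01°

At 430 nm (n = 1.340): cos²i = 0.26520 → i = 59.004°, r = 39.770°, D_min = 138.929°, rainbow angle = 41.071°.
At 642 nm (n = 1.333): cos²i = 0.25896 → i = 59.410°, r = 40.225°, D_min = 137.922°, rainbow angle = 42.078°.
Angular width = |41.071° − 42.078°| = 1.007°.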